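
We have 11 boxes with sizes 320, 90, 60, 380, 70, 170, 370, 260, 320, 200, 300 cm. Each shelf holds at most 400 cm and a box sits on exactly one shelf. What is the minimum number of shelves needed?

7

Total = 380 + 370 + 320 + 320 + 300 + 260 + 200 + 170 + 90 + 70 + 60 = 2540 cm.
Lower bound: ⌈2540/400⌉ = 7 shelves.
A packing using 7 shelves:
  shelf 1: 380 = 380
  shelf 2: 370 = 370
  shelf 3: 320 + 70 = 390
  shelf 4: 320 + 60 = 380
  shelf 5: 300 + 90 = 390
  shelf 6: 260 = 260
  shelf 7: 200 + 170 = 370
This matches the lower bound, so 7 is optimal.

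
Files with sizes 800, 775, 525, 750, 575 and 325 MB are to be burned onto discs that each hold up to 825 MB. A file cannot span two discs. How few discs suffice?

6

Total = 800 + 775 + 750 + 575 + 525 + 325 = 3750 MB.
Lower bound: ⌈3750/825⌉ = 5 discs.
A packing using 6 discs:
  disc 1: 800 = 800
  disc 2: 775 = 775
  disc 3: 750 = 750
  disc 4: 575 = 575
  disc 5: 525 = 525
  disc 6: 325 = 325
No arrangement into 5 discs stays within capacity, so 6 is optimal.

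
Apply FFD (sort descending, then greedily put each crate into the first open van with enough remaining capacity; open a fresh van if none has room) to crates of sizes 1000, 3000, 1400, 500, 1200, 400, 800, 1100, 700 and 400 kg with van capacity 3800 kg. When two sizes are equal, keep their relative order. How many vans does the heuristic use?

Sorted descending: 3000, 1400, 1200, 1100, 1000, 800, 700, 500, 400, 400.
  3000 → van 1 (new)  [load 3000/3800]
  1400 → van 2 (new)  [load 1400/3800]
  1200 → van 2  [load 2600/3800]
  1100 → van 2  [load 3700/3800]
  1000 → van 3 (new)  [load 1000/3800]
  800 → van 1  [load 3800/3800]
  700 → van 3  [load 1700/3800]
  500 → van 3  [load 2200/3800]
  400 → van 3  [load 2600/3800]
  400 → van 3  [load 3000/3800]
3 vans opened.

3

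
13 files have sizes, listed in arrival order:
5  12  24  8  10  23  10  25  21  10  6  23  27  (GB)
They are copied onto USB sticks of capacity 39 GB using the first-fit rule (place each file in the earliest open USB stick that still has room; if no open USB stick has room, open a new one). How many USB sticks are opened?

7

  5 → USB stick 1 (new)  [load 5/39]
  12 → USB stick 1  [load 17/39]
  24 → USB stick 2 (new)  [load 24/39]
  8 → USB stick 1  [load 25/39]
  10 → USB stick 1  [load 35/39]
  23 → USB stick 3 (new)  [load 23/39]
  10 → USB stick 2  [load 34/39]
  25 → USB stick 4 (new)  [load 25/39]
  21 → USB stick 5 (new)  [load 21/39]
  10 → USB stick 3  [load 33/39]
  6 → USB stick 3  [load 39/39]
  23 → USB stick 6 (new)  [load 23/39]
  27 → USB stick 7 (new)  [load 27/39]
7 USB sticks opened.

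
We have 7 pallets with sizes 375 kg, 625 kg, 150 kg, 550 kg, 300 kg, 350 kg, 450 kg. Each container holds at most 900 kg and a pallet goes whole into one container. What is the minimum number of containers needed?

4

Total = 625 + 550 + 450 + 375 + 350 + 300 + 150 = 2800 kg.
Lower bound: ⌈2800/900⌉ = 4 containers.
A packing using 4 containers:
  container 1: 625 + 150 = 775
  container 2: 550 + 350 = 900
  container 3: 450 + 375 = 825
  container 4: 300 = 300
This matches the lower bound, so 4 is optimal.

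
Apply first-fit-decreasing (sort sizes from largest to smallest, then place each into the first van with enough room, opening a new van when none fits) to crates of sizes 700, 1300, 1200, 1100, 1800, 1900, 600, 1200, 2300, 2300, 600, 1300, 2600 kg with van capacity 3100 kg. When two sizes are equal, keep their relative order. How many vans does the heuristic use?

Sorted descending: 2600, 2300, 2300, 1900, 1800, 1300, 1300, 1200, 1200, 1100, 700, 600, 600.
  2600 → van 1 (new)  [load 2600/3100]
  2300 → van 2 (new)  [load 2300/3100]
  2300 → van 3 (new)  [load 2300/3100]
  1900 → van 4 (new)  [load 1900/3100]
  1800 → van 5 (new)  [load 1800/3100]
  1300 → van 5  [load 3100/3100]
  1300 → van 6 (new)  [load 1300/3100]
  1200 → van 4  [load 3100/3100]
  1200 → van 6  [load 2500/3100]
  1100 → van 7 (new)  [load 1100/3100]
  700 → van 2  [load 3000/3100]
  600 → van 3  [load 2900/3100]
  600 → van 6  [load 3100/3100]
7 vans opened.

7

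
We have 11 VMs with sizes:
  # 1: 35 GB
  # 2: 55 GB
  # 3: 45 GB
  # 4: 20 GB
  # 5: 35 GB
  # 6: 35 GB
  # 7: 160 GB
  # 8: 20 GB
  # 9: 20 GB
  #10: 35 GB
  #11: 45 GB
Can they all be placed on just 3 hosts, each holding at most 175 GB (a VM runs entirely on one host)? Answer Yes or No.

Yes

A valid assignment using 3 hosts:
  host 1: 160 = 160
  host 2: 55 + 45 + 35 + 35 = 170
  host 3: 45 + 35 + 35 + 20 + 20 + 20 = 175
Every load is within 175 GB, so 3 hosts suffice.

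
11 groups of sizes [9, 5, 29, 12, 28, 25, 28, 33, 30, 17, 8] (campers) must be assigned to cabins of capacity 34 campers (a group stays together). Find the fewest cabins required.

8

Total = 33 + 30 + 29 + 28 + 28 + 25 + 17 + 12 + 9 + 8 + 5 = 224 campers.
Lower bound: ⌈224/34⌉ = 7 cabins.
A packing using 8 cabins:
  cabin 1: 33 = 33
  cabin 2: 30 = 30
  cabin 3: 29 + 5 = 34
  cabin 4: 28 = 28
  cabin 5: 28 = 28
  cabin 6: 25 + 9 = 34
  cabin 7: 17 + 12 = 29
  cabin 8: 8 = 8
No arrangement into 7 cabins stays within capacity, so 8 is optimal.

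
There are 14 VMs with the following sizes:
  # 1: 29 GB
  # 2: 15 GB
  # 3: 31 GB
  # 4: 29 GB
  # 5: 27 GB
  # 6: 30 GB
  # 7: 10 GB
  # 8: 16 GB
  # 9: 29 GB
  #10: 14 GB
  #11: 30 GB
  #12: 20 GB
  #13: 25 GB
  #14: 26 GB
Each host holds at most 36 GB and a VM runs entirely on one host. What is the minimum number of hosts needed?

11

Total = 31 + 30 + 30 + 29 + 29 + 29 + 27 + 26 + 25 + 20 + 16 + 15 + 14 + 10 = 331 GB.
Lower bound: ⌈331/36⌉ = 10 hosts.
A packing using 11 hosts:
  host 1: 31 = 31
  host 2: 30 = 30
  host 3: 30 = 30
  host 4: 29 = 29
  host 5: 29 = 29
  host 6: 29 = 29
  host 7: 27 = 27
  host 8: 26 + 10 = 36
  host 9: 25 = 25
  host 10: 20 + 16 = 36
  host 11: 15 + 14 = 29
No arrangement into 10 hosts stays within capacity, so 11 is optimal.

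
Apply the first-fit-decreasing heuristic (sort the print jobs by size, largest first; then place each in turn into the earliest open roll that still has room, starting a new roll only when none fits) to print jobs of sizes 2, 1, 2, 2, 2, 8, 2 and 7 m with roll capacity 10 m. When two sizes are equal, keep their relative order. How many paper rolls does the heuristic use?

Sorted descending: 8, 7, 2, 2, 2, 2, 2, 1.
  8 → roll 1 (new)  [load 8/10]
  7 → roll 2 (new)  [load 7/10]
  2 → roll 1  [load 10/10]
  2 → roll 2  [load 9/10]
  2 → roll 3 (new)  [load 2/10]
  2 → roll 3  [load 4/10]
  2 → roll 3  [load 6/10]
  1 → roll 2  [load 10/10]
3 paper rolls opened.

3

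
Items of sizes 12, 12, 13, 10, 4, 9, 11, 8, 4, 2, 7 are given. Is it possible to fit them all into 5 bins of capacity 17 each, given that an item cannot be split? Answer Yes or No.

Total = 92; ⌈92/17⌉ = 6.
At least 6 bins are required, but only 5 are allowed.

No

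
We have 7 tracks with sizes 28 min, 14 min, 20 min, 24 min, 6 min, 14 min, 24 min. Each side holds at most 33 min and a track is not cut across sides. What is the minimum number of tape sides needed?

5

Total = 28 + 24 + 24 + 20 + 14 + 14 + 6 = 130 min.
Lower bound: ⌈130/33⌉ = 4 tape sides.
A packing using 5 tape sides:
  side 1: 28 = 28
  side 2: 24 + 6 = 30
  side 3: 24 = 24
  side 4: 20 = 20
  side 5: 14 + 14 = 28
No arrangement into 4 tape sides stays within capacity, so 5 is optimal.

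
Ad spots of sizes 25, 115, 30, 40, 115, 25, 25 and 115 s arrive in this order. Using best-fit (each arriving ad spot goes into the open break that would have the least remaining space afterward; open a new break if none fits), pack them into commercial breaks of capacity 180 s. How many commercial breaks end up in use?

3

  25 → break 1 (new)  [load 25/180]
  115 → break 1  [load 140/180]
  30 → break 1  [load 170/180]
  40 → break 2 (new)  [load 40/180]
  115 → break 2  [load 155/180]
  25 → break 2  [load 180/180]
  25 → break 3 (new)  [load 25/180]
  115 → break 3  [load 140/180]
3 commercial breaks opened.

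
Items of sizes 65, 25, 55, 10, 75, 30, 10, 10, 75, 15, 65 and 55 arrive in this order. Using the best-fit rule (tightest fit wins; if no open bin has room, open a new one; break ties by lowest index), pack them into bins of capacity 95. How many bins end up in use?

  65 → bin 1 (new)  [load 65/95]
  25 → bin 1  [load 90/95]
  55 → bin 2 (new)  [load 55/95]
  10 → bin 2  [load 65/95]
  75 → bin 3 (new)  [load 75/95]
  30 → bin 2  [load 95/95]
  10 → bin 3  [load 85/95]
  10 → bin 3  [load 95/95]
  75 → bin 4 (new)  [load 75/95]
  15 → bin 4  [load 90/95]
  65 → bin 5 (new)  [load 65/95]
  55 → bin 6 (new)  [load 55/95]
6 bins opened.

6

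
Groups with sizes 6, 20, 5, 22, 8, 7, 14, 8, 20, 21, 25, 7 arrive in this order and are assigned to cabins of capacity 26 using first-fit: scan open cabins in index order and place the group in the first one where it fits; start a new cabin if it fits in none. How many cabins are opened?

  6 → cabin 1 (new)  [load 6/26]
  20 → cabin 1  [load 26/26]
  5 → cabin 2 (new)  [load 5/26]
  22 → cabin 3 (new)  [load 22/26]
  8 → cabin 2  [load 13/26]
  7 → cabin 2  [load 20/26]
  14 → cabin 4 (new)  [load 14/26]
  8 → cabin 4  [load 22/26]
  20 → cabin 5 (new)  [load 20/26]
  21 → cabin 6 (new)  [load 21/26]
  25 → cabin 7 (new)  [load 25/26]
  7 → cabin 8 (new)  [load 7/26]
8 cabins opened.

8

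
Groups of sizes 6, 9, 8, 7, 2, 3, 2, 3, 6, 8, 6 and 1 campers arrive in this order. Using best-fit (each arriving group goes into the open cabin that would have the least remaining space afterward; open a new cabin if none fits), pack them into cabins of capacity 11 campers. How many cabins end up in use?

  6 → cabin 1 (new)  [load 6/11]
  9 → cabin 2 (new)  [load 9/11]
  8 → cabin 3 (new)  [load 8/11]
  7 → cabin 4 (new)  [load 7/11]
  2 → cabin 2  [load 11/11]
  3 → cabin 3  [load 11/11]
  2 → cabin 4  [load 9/11]
  3 → cabin 1  [load 9/11]
  6 → cabin 5 (new)  [load 6/11]
  8 → cabin 6 (new)  [load 8/11]
  6 → cabin 7 (new)  [load 6/11]
  1 → cabin 1  [load 10/11]
7 cabins opened.

7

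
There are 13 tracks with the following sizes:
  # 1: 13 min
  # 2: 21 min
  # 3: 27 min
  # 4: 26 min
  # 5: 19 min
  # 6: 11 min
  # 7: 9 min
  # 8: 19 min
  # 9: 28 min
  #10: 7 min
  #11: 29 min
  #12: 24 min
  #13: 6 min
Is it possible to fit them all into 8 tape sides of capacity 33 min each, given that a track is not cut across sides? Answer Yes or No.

Yes

A valid assignment using 8 tape sides:
  side 1: 29 = 29
  side 2: 28 = 28
  side 3: 27 + 6 = 33
  side 4: 26 + 7 = 33
  side 5: 24 + 9 = 33
  side 6: 21 + 11 = 32
  side 7: 19 + 13 = 32
  side 8: 19 = 19
Every load is within 33 min, so 8 tape sides suffice.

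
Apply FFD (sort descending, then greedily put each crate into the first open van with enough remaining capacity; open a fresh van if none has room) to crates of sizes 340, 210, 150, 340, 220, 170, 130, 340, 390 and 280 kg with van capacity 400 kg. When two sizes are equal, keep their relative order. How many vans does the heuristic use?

8

Sorted descending: 390, 340, 340, 340, 280, 220, 210, 170, 150, 130.
  390 → van 1 (new)  [load 390/400]
  340 → van 2 (new)  [load 340/400]
  340 → van 3 (new)  [load 340/400]
  340 → van 4 (new)  [load 340/400]
  280 → van 5 (new)  [load 280/400]
  220 → van 6 (new)  [load 220/400]
  210 → van 7 (new)  [load 210/400]
  170 → van 6  [load 390/400]
  150 → van 7  [load 360/400]
  130 → van 8 (new)  [load 130/400]
8 vans opened.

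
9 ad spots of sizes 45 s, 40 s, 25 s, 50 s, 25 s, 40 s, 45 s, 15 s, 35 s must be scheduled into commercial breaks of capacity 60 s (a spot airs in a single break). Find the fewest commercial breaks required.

7

Total = 50 + 45 + 45 + 40 + 40 + 35 + 25 + 25 + 15 = 320 s.
Lower bound: ⌈320/60⌉ = 6 commercial breaks.
A packing using 7 commercial breaks:
  break 1: 50 = 50
  break 2: 45 + 15 = 60
  break 3: 45 = 45
  break 4: 40 = 40
  break 5: 40 = 40
  break 6: 35 + 25 = 60
  break 7: 25 = 25
No arrangement into 6 commercial breaks stays within capacity, so 7 is optimal.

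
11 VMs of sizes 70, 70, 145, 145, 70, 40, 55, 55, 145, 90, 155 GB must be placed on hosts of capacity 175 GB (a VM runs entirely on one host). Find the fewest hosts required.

7

Total = 155 + 145 + 145 + 145 + 90 + 70 + 70 + 70 + 55 + 55 + 40 = 1040 GB.
Lower bound: ⌈1040/175⌉ = 6 hosts.
A packing using 7 hosts:
  host 1: 155 = 155
  host 2: 145 = 145
  host 3: 145 = 145
  host 4: 145 = 145
  host 5: 90 + 70 = 160
  host 6: 70 + 70 = 140
  host 7: 55 + 55 + 40 = 150
No arrangement into 6 hosts stays within capacity, so 7 is optimal.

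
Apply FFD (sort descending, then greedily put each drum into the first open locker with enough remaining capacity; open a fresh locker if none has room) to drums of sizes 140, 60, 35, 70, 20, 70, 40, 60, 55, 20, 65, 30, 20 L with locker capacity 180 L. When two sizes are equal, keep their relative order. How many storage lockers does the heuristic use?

Sorted descending: 140, 70, 70, 65, 60, 60, 55, 40, 35, 30, 20, 20, 20.
  140 → locker 1 (new)  [load 140/180]
  70 → locker 2 (new)  [load 70/180]
  70 → locker 2  [load 140/180]
  65 → locker 3 (new)  [load 65/180]
  60 → locker 3  [load 125/180]
  60 → locker 4 (new)  [load 60/180]
  55 → locker 3  [load 180/180]
  40 → locker 1  [load 180/180]
  35 → locker 2  [load 175/180]
  30 → locker 4  [load 90/180]
  20 → locker 4  [load 110/180]
  20 → locker 4  [load 130/180]
  20 → locker 4  [load 150/180]
4 storage lockers opened.

4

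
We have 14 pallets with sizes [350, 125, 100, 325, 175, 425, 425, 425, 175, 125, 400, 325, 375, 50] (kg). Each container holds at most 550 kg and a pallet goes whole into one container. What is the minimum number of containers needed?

8

Total = 425 + 425 + 425 + 400 + 375 + 350 + 325 + 325 + 175 + 175 + 125 + 125 + 100 + 50 = 3800 kg.
Lower bound: ⌈3800/550⌉ = 7 containers.
Also, 8 pallets each exceed 275 kg, and no two of those can share a container, so at least 8 containers are needed.
A packing using 8 containers:
  container 1: 425 + 125 = 550
  container 2: 425 + 125 = 550
  container 3: 425 + 100 = 525
  container 4: 400 + 50 = 450
  container 5: 375 + 175 = 550
  container 6: 350 + 175 = 525
  container 7: 325 = 325
  container 8: 325 = 325
This matches the lower bound, so 8 is optimal.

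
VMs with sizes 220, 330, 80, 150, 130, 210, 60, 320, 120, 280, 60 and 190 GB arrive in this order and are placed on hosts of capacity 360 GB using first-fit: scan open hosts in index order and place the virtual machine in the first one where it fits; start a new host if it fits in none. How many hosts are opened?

7

  220 → host 1 (new)  [load 220/360]
  330 → host 2 (new)  [load 330/360]
  80 → host 1  [load 300/360]
  150 → host 3 (new)  [load 150/360]
  130 → host 3  [load 280/360]
  210 → host 4 (new)  [load 210/360]
  60 → host 1  [load 360/360]
  320 → host 5 (new)  [load 320/360]
  120 → host 4  [load 330/360]
  280 → host 6 (new)  [load 280/360]
  60 → host 3  [load 340/360]
  190 → host 7 (new)  [load 190/360]
7 hosts opened.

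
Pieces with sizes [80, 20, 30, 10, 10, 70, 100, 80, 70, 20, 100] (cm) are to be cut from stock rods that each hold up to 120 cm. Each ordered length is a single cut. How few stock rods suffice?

Total = 100 + 100 + 80 + 80 + 70 + 70 + 30 + 20 + 20 + 10 + 10 = 590 cm.
Lower bound: ⌈590/120⌉ = 5 stock rods.
Also, 6 pieces each exceed 60 cm, and no two of those can share a stock rod, so at least 6 stock rods are needed.
A packing using 6 stock rods:
  stock rod 1: 100 + 20 = 120
  stock rod 2: 100 + 20 = 120
  stock rod 3: 80 + 30 + 10 = 120
  stock rod 4: 80 + 10 = 90
  stock rod 5: 70 = 70
  stock rod 6: 70 = 70
This matches the lower bound, so 6 is optimal.

6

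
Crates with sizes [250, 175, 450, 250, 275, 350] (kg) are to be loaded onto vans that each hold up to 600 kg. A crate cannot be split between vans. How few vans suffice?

4

Total = 450 + 350 + 275 + 250 + 250 + 175 = 1750 kg.
Lower bound: ⌈1750/600⌉ = 3 vans.
A packing using 4 vans:
  van 1: 450 = 450
  van 2: 350 + 250 = 600
  van 3: 275 + 250 = 525
  van 4: 175 = 175
No arrangement into 3 vans stays within capacity, so 4 is optimal.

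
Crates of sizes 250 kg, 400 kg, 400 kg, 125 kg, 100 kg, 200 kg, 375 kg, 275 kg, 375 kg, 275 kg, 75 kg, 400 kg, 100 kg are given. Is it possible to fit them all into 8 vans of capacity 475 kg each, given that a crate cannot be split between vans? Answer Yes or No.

A valid assignment using 8 vans:
  van 1: 400 + 75 = 475
  van 2: 400 = 400
  van 3: 400 = 400
  van 4: 375 + 100 = 475
  van 5: 375 + 100 = 475
  van 6: 275 + 200 = 475
  van 7: 275 + 125 = 400
  van 8: 250 = 250
Every load is within 475 kg, so 8 vans suffice.

Yes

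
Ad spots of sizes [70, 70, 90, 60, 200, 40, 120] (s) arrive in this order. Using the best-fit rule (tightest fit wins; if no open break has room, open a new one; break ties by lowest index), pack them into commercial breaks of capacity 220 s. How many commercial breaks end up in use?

4

  70 → break 1 (new)  [load 70/220]
  70 → break 1  [load 140/220]
  90 → break 2 (new)  [load 90/220]
  60 → break 1  [load 200/220]
  200 → break 3 (new)  [load 200/220]
  40 → break 2  [load 130/220]
  120 → break 4 (new)  [load 120/220]
4 commercial breaks opened.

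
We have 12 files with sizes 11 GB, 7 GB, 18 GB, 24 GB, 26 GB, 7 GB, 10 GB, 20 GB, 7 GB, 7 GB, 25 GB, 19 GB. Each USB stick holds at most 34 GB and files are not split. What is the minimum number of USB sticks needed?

6

Total = 26 + 25 + 24 + 20 + 19 + 18 + 11 + 10 + 7 + 7 + 7 + 7 = 181 GB.
Lower bound: ⌈181/34⌉ = 6 USB sticks.
A packing using 6 USB sticks:
  USB stick 1: 26 + 7 = 33
  USB stick 2: 25 + 7 = 32
  USB stick 3: 24 + 10 = 34
  USB stick 4: 20 + 11 = 31
  USB stick 5: 19 + 7 + 7 = 33
  USB stick 6: 18 = 18
This matches the lower bound, so 6 is optimal.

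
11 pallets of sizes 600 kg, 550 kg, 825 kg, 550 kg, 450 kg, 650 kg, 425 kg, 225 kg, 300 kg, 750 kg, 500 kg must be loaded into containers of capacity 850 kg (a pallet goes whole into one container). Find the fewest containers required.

Total = 825 + 750 + 650 + 600 + 550 + 550 + 500 + 450 + 425 + 300 + 225 = 5825 kg.
Lower bound: ⌈5825/850⌉ = 7 containers.
Also, 8 pallets each exceed 425 kg, and no two of those can share a container, so at least 8 containers are needed.
A packing using 9 containers:
  container 1: 825 = 825
  container 2: 750 = 750
  container 3: 650 = 650
  container 4: 600 + 225 = 825
  container 5: 550 + 300 = 850
  container 6: 550 = 550
  container 7: 500 = 500
  container 8: 450 = 450
  container 9: 425 = 425
No arrangement into 8 containers stays within capacity, so 9 is optimal.

9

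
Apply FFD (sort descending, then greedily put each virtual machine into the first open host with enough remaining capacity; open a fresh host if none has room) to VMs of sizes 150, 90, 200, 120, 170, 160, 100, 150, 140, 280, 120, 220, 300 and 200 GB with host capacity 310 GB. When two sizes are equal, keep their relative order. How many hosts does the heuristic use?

Sorted descending: 300, 280, 220, 200, 200, 170, 160, 150, 150, 140, 120, 120, 100, 90.
  300 → host 1 (new)  [load 300/310]
  280 → host 2 (new)  [load 280/310]
  220 → host 3 (new)  [load 220/310]
  200 → host 4 (new)  [load 200/310]
  200 → host 5 (new)  [load 200/310]
  170 → host 6 (new)  [load 170/310]
  160 → host 7 (new)  [load 160/310]
  150 → host 7  [load 310/310]
  150 → host 8 (new)  [load 150/310]
  140 → host 6  [load 310/310]
  120 → host 8  [load 270/310]
  120 → host 9 (new)  [load 120/310]
  100 → host 4  [load 300/310]
  90 → host 3  [load 310/310]
9 hosts opened.

9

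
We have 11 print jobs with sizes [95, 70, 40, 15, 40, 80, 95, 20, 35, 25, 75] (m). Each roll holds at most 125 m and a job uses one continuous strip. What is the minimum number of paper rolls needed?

5

Total = 95 + 95 + 80 + 75 + 70 + 40 + 40 + 35 + 25 + 20 + 15 = 590 m.
Lower bound: ⌈590/125⌉ = 5 paper rolls.
A packing using 5 paper rolls:
  roll 1: 95 + 25 = 120
  roll 2: 95 + 20 = 115
  roll 3: 80 + 40 = 120
  roll 4: 75 + 40 = 115
  roll 5: 70 + 35 + 15 = 120
This matches the lower bound, so 5 is optimal.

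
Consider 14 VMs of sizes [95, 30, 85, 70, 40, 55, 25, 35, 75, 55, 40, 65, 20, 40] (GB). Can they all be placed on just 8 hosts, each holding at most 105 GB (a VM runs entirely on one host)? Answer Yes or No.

A valid assignment using 8 hosts:
  host 1: 95 = 95
  host 2: 85 + 20 = 105
  host 3: 75 + 30 = 105
  host 4: 70 + 35 = 105
  host 5: 65 + 40 = 105
  host 6: 55 + 40 = 95
  host 7: 55 + 40 = 95
  host 8: 25 = 25
Every load is within 105 GB, so 8 hosts suffice.

Yes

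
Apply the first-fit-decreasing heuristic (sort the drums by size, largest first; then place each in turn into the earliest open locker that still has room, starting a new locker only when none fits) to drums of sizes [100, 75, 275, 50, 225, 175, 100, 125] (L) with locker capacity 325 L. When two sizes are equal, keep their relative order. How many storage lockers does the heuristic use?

Sorted descending: 275, 225, 175, 125, 100, 100, 75, 50.
  275 → locker 1 (new)  [load 275/325]
  225 → locker 2 (new)  [load 225/325]
  175 → locker 3 (new)  [load 175/325]
  125 → locker 3  [load 300/325]
  100 → locker 2  [load 325/325]
  100 → locker 4 (new)  [load 100/325]
  75 → locker 4  [load 175/325]
  50 → locker 1  [load 325/325]
4 storage lockers opened.

4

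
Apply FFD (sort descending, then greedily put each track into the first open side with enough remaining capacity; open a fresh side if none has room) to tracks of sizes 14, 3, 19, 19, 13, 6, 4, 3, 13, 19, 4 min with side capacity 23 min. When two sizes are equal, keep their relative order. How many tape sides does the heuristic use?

6

Sorted descending: 19, 19, 19, 14, 13, 13, 6, 4, 4, 3, 3.
  19 → side 1 (new)  [load 19/23]
  19 → side 2 (new)  [load 19/23]
  19 → side 3 (new)  [load 19/23]
  14 → side 4 (new)  [load 14/23]
  13 → side 5 (new)  [load 13/23]
  13 → side 6 (new)  [load 13/23]
  6 → side 4  [load 20/23]
  4 → side 1  [load 23/23]
  4 → side 2  [load 23/23]
  3 → side 3  [load 22/23]
  3 → side 4  [load 23/23]
6 tape sides opened.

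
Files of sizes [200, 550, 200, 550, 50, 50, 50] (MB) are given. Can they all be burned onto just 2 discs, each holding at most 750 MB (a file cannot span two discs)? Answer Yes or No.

No

Total = 1650 MB; ⌈1650/750⌉ = 3.
At least 3 discs are required, but only 2 are allowed.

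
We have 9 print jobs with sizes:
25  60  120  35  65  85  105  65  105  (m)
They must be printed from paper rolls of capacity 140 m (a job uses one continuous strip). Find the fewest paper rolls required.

Total = 120 + 105 + 105 + 85 + 65 + 65 + 60 + 35 + 25 = 665 m.
Lower bound: ⌈665/140⌉ = 5 paper rolls.
A packing using 6 paper rolls:
  roll 1: 120 = 120
  roll 2: 105 + 35 = 140
  roll 3: 105 + 25 = 130
  roll 4: 85 = 85
  roll 5: 65 + 65 = 130
  roll 6: 60 = 60
No arrangement into 5 paper rolls stays within capacity, so 6 is optimal.

6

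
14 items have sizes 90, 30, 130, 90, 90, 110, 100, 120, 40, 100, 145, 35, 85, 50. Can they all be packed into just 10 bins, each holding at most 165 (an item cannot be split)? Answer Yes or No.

A valid assignment using 10 bins:
  bin 1: 145 = 145
  bin 2: 130 + 35 = 165
  bin 3: 120 + 40 = 160
  bin 4: 110 + 50 = 160
  bin 5: 100 + 30 = 130
  bin 6: 100 = 100
  bin 7: 90 = 90
  bin 8: 90 = 90
  bin 9: 90 = 90
  bin 10: 85 = 85
Every load is within 165, so 10 bins suffice.

Yes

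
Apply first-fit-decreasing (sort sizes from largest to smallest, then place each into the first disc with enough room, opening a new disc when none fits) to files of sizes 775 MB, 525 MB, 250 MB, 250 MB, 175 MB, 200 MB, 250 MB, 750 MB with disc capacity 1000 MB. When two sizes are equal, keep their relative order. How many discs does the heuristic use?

Sorted descending: 775, 750, 525, 250, 250, 250, 200, 175.
  775 → disc 1 (new)  [load 775/1000]
  750 → disc 2 (new)  [load 750/1000]
  525 → disc 3 (new)  [load 525/1000]
  250 → disc 2  [load 1000/1000]
  250 → disc 3  [load 775/1000]
  250 → disc 4 (new)  [load 250/1000]
  200 → disc 1  [load 975/1000]
  175 → disc 3  [load 950/1000]
4 discs opened.

4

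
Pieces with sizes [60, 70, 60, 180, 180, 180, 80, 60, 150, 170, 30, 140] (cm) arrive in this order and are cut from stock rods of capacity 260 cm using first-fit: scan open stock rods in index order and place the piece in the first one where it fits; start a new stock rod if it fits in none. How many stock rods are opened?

7

  60 → stock rod 1 (new)  [load 60/260]
  70 → stock rod 1  [load 130/260]
  60 → stock rod 1  [load 190/260]
  180 → stock rod 2 (new)  [load 180/260]
  180 → stock rod 3 (new)  [load 180/260]
  180 → stock rod 4 (new)  [load 180/260]
  80 → stock rod 2  [load 260/260]
  60 → stock rod 1  [load 250/260]
  150 → stock rod 5 (new)  [load 150/260]
  170 → stock rod 6 (new)  [load 170/260]
  30 → stock rod 3  [load 210/260]
  140 → stock rod 7 (new)  [load 140/260]
7 stock rods opened.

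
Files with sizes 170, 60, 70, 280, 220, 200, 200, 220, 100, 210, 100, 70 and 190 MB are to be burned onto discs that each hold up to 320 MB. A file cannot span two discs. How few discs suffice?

8

Total = 280 + 220 + 220 + 210 + 200 + 200 + 190 + 170 + 100 + 100 + 70 + 70 + 60 = 2090 MB.
Lower bound: ⌈2090/320⌉ = 7 discs.
Also, 8 files each exceed 160 MB, and no two of those can share a disc, so at least 8 discs are needed.
A packing using 8 discs:
  disc 1: 280 = 280
  disc 2: 220 + 100 = 320
  disc 3: 220 + 100 = 320
  disc 4: 210 + 70 = 280
  disc 5: 200 + 70 = 270
  disc 6: 200 + 60 = 260
  disc 7: 190 = 190
  disc 8: 170 = 170
This matches the lower bound, so 8 is optimal.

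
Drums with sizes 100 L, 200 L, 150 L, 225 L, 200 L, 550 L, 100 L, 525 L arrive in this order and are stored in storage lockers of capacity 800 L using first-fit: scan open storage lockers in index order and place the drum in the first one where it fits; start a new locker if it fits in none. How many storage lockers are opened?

  100 → locker 1 (new)  [load 100/800]
  200 → locker 1  [load 300/800]
  150 → locker 1  [load 450/800]
  225 → locker 1  [load 675/800]
  200 → locker 2 (new)  [load 200/800]
  550 → locker 2  [load 750/800]
  100 → locker 1  [load 775/800]
  525 → locker 3 (new)  [load 525/800]
3 storage lockers opened.

3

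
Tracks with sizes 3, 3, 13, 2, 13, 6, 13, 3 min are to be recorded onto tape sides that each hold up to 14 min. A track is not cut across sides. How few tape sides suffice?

5

Total = 13 + 13 + 13 + 6 + 3 + 3 + 3 + 2 = 56 min.
Lower bound: ⌈56/14⌉ = 4 tape sides.
A packing using 5 tape sides:
  side 1: 13 = 13
  side 2: 13 = 13
  side 3: 13 = 13
  side 4: 6 + 3 + 3 + 2 = 14
  side 5: 3 = 3
No arrangement into 4 tape sides stays within capacity, so 5 is optimal.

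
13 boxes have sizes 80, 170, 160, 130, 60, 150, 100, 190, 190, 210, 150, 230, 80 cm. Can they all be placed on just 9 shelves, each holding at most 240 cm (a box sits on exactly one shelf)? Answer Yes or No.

A valid assignment using 9 shelves:
  shelf 1: 230 = 230
  shelf 2: 210 = 210
  shelf 3: 190 = 190
  shelf 4: 190 = 190
  shelf 5: 170 + 60 = 230
  shelf 6: 160 + 80 = 240
  shelf 7: 150 + 80 = 230
  shelf 8: 150 = 150
  shelf 9: 130 + 100 = 230
Every load is within 240 cm, so 9 shelves suffice.

Yes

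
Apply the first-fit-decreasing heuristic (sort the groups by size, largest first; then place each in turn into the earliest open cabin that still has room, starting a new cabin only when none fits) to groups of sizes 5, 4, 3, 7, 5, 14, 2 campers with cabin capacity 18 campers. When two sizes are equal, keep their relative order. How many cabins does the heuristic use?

Sorted descending: 14, 7, 5, 5, 4, 3, 2.
  14 → cabin 1 (new)  [load 14/18]
  7 → cabin 2 (new)  [load 7/18]
  5 → cabin 2  [load 12/18]
  5 → cabin 2  [load 17/18]
  4 → cabin 1  [load 18/18]
  3 → cabin 3 (new)  [load 3/18]
  2 → cabin 3  [load 5/18]
3 cabins opened.

3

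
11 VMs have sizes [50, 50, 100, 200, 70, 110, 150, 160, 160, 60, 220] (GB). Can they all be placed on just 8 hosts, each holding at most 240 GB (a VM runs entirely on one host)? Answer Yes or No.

A valid assignment using 7 hosts:
  host 1: 220 = 220
  host 2: 200 = 200
  host 3: 160 + 70 = 230
  host 4: 160 + 60 = 220
  host 5: 150 + 50 = 200
  host 6: 110 + 100 = 210
  host 7: 50 = 50
That uses only 7 ≤ 8, so 8 hosts are enough.

Yes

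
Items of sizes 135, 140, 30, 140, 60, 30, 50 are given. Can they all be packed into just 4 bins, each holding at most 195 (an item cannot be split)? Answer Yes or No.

A valid assignment using 4 bins:
  bin 1: 140 + 50 = 190
  bin 2: 140 + 30 = 170
  bin 3: 135 + 60 = 195
  bin 4: 30 = 30
Every load is within 195, so 4 bins suffice.

Yes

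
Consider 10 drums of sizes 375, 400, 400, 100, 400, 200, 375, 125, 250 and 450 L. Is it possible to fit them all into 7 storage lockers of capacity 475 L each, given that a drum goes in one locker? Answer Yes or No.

Total = 3075 L; ⌈3075/475⌉ = 7.
The bound of 7 does not rule out 7, but exhaustive search shows no assignment into 7 storage lockers of capacity 475 L exists — the minimum is 8.

No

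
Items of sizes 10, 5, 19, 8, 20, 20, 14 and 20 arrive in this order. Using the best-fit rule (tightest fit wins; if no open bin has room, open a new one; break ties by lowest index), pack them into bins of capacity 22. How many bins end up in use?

  10 → bin 1 (new)  [load 10/22]
  5 → bin 1  [load 15/22]
  19 → bin 2 (new)  [load 19/22]
  8 → bin 3 (new)  [load 8/22]
  20 → bin 4 (new)  [load 20/22]
  20 → bin 5 (new)  [load 20/22]
  14 → bin 3  [load 22/22]
  20 → bin 6 (new)  [load 20/22]
6 bins opened.

6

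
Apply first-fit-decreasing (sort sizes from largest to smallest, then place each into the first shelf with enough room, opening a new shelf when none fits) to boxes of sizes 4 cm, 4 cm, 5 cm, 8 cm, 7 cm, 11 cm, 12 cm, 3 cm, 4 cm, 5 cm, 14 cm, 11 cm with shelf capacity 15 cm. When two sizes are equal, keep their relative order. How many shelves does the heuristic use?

6

Sorted descending: 14, 12, 11, 11, 8, 7, 5, 5, 4, 4, 4, 3.
  14 → shelf 1 (new)  [load 14/15]
  12 → shelf 2 (new)  [load 12/15]
  11 → shelf 3 (new)  [load 11/15]
  11 → shelf 4 (new)  [load 11/15]
  8 → shelf 5 (new)  [load 8/15]
  7 → shelf 5  [load 15/15]
  5 → shelf 6 (new)  [load 5/15]
  5 → shelf 6  [load 10/15]
  4 → shelf 3  [load 15/15]
  4 → shelf 4  [load 15/15]
  4 → shelf 6  [load 14/15]
  3 → shelf 2  [load 15/15]
6 shelves opened.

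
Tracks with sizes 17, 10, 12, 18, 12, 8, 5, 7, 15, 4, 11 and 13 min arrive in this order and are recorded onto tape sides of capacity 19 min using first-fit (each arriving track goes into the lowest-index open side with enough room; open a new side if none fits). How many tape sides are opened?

  17 → side 1 (new)  [load 17/19]
  10 → side 2 (new)  [load 10/19]
  12 → side 3 (new)  [load 12/19]
  18 → side 4 (new)  [load 18/19]
  12 → side 5 (new)  [load 12/19]
  8 → side 2  [load 18/19]
  5 → side 3  [load 17/19]
  7 → side 5  [load 19/19]
  15 → side 6 (new)  [load 15/19]
  4 → side 6  [load 19/19]
  11 → side 7 (new)  [load 11/19]
  13 → side 8 (new)  [load 13/19]
8 tape sides opened.

8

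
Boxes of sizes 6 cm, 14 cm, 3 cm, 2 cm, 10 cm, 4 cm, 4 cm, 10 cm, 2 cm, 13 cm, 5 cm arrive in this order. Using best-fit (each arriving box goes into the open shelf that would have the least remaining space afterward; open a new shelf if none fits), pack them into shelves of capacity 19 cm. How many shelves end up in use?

4

  6 → shelf 1 (new)  [load 6/19]
  14 → shelf 2 (new)  [load 14/19]
  3 → shelf 2  [load 17/19]
  2 → shelf 2  [load 19/19]
  10 → shelf 1  [load 16/19]
  4 → shelf 3 (new)  [load 4/19]
  4 → shelf 3  [load 8/19]
  10 → shelf 3  [load 18/19]
  2 → shelf 1  [load 18/19]
  13 → shelf 4 (new)  [load 13/19]
  5 → shelf 4  [load 18/19]
4 shelves opened.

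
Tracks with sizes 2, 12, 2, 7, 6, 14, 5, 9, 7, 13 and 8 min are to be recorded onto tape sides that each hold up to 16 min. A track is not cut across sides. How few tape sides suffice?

Total = 14 + 13 + 12 + 9 + 8 + 7 + 7 + 6 + 5 + 2 + 2 = 85 min.
Lower bound: ⌈85/16⌉ = 6 tape sides.
A packing using 6 tape sides:
  side 1: 14 + 2 = 16
  side 2: 13 + 2 = 15
  side 3: 12 = 12
  side 4: 9 + 7 = 16
  side 5: 8 + 7 = 15
  side 6: 6 + 5 = 11
This matches the lower bound, so 6 is optimal.

6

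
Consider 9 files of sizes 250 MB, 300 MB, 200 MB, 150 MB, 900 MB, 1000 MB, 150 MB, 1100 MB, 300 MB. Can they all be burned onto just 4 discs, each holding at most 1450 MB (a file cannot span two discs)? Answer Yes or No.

Yes

A valid assignment using 3 discs:
  disc 1: 1100 + 200 + 150 = 1450
  disc 2: 1000 + 300 + 150 = 1450
  disc 3: 900 + 300 + 250 = 1450
That uses only 3 ≤ 4, so 4 discs are enough.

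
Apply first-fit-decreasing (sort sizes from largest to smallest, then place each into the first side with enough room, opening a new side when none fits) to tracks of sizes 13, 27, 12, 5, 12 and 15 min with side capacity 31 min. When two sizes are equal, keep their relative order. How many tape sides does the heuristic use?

Sorted descending: 27, 15, 13, 12, 12, 5.
  27 → side 1 (new)  [load 27/31]
  15 → side 2 (new)  [load 15/31]
  13 → side 2  [load 28/31]
  12 → side 3 (new)  [load 12/31]
  12 → side 3  [load 24/31]
  5 → side 3  [load 29/31]
3 tape sides opened.

3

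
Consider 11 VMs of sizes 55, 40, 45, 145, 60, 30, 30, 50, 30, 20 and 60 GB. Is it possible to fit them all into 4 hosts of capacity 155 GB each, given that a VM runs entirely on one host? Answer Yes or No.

A valid assignment using 4 hosts:
  host 1: 145 = 145
  host 2: 60 + 60 + 30 = 150
  host 3: 55 + 50 + 45 = 150
  host 4: 40 + 30 + 30 + 20 = 120
Every load is within 155 GB, so 4 hosts suffice.

Yes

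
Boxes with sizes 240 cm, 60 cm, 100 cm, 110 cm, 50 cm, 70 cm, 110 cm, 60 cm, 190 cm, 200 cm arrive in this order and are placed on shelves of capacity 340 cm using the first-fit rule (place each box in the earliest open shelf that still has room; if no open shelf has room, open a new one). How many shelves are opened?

  240 → shelf 1 (new)  [load 240/340]
  60 → shelf 1  [load 300/340]
  100 → shelf 2 (new)  [load 100/340]
  110 → shelf 2  [load 210/340]
  50 → shelf 2  [load 260/340]
  70 → shelf 2  [load 330/340]
  110 → shelf 3 (new)  [load 110/340]
  60 → shelf 3  [load 170/340]
  190 → shelf 4 (new)  [load 190/340]
  200 → shelf 5 (new)  [load 200/340]
5 shelves opened.

5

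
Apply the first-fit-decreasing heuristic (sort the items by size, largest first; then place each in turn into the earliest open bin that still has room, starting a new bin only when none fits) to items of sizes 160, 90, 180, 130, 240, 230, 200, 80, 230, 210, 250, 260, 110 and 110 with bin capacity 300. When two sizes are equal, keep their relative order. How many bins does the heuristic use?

10

Sorted descending: 260, 250, 240, 230, 230, 210, 200, 180, 160, 130, 110, 110, 90, 80.
  260 → bin 1 (new)  [load 260/300]
  250 → bin 2 (new)  [load 250/300]
  240 → bin 3 (new)  [load 240/300]
  230 → bin 4 (new)  [load 230/300]
  230 → bin 5 (new)  [load 230/300]
  210 → bin 6 (new)  [load 210/300]
  200 → bin 7 (new)  [load 200/300]
  180 → bin 8 (new)  [load 180/300]
  160 → bin 9 (new)  [load 160/300]
  130 → bin 9  [load 290/300]
  110 → bin 8  [load 290/300]
  110 → bin 10 (new)  [load 110/300]
  90 → bin 6  [load 300/300]
  80 → bin 7  [load 280/300]
10 bins opened.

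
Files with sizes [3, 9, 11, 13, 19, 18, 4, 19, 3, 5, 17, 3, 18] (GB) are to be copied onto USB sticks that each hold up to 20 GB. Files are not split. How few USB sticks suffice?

8

Total = 19 + 19 + 18 + 18 + 17 + 13 + 11 + 9 + 5 + 4 + 3 + 3 + 3 = 142 GB.
Lower bound: ⌈142/20⌉ = 8 USB sticks.
A packing using 8 USB sticks:
  USB stick 1: 19 = 19
  USB stick 2: 19 = 19
  USB stick 3: 18 = 18
  USB stick 4: 18 = 18
  USB stick 5: 17 + 3 = 20
  USB stick 6: 13 + 5 = 18
  USB stick 7: 11 + 9 = 20
  USB stick 8: 4 + 3 + 3 = 10
This matches the lower bound, so 8 is optimal.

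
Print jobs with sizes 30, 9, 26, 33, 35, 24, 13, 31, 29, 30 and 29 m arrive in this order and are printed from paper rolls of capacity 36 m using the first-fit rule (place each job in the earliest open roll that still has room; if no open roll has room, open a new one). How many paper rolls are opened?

  30 → roll 1 (new)  [load 30/36]
  9 → roll 2 (new)  [load 9/36]
  26 → roll 2  [load 35/36]
  33 → roll 3 (new)  [load 33/36]
  35 → roll 4 (new)  [load 35/36]
  24 → roll 5 (new)  [load 24/36]
  13 → roll 6 (new)  [load 13/36]
  31 → roll 7 (new)  [load 31/36]
  29 → roll 8 (new)  [load 29/36]
  30 → roll 9 (new)  [load 30/36]
  29 → roll 10 (new)  [load 29/36]
10 paper rolls opened.

10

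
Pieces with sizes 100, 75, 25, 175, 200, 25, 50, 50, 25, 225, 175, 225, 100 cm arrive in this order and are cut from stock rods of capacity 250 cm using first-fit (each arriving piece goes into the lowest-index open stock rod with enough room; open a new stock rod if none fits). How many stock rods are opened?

  100 → stock rod 1 (new)  [load 100/250]
  75 → stock rod 1  [load 175/250]
  25 → stock rod 1  [load 200/250]
  175 → stock rod 2 (new)  [load 175/250]
  200 → stock rod 3 (new)  [load 200/250]
  25 → stock rod 1  [load 225/250]
  50 → stock rod 2  [load 225/250]
  50 → stock rod 3  [load 250/250]
  25 → stock rod 1  [load 250/250]
  225 → stock rod 4 (new)  [load 225/250]
  175 → stock rod 5 (new)  [load 175/250]
  225 → stock rod 6 (new)  [load 225/250]
  100 → stock rod 7 (new)  [load 100/250]
7 stock rods opened.

7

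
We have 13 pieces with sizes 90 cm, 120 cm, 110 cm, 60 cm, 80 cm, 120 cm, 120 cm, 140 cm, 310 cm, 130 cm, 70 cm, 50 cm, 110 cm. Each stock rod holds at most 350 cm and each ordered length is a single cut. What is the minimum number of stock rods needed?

5

Total = 310 + 140 + 130 + 120 + 120 + 120 + 110 + 110 + 90 + 80 + 70 + 60 + 50 = 1510 cm.
Lower bound: ⌈1510/350⌉ = 5 stock rods.
A packing using 5 stock rods:
  stock rod 1: 310 = 310
  stock rod 2: 140 + 130 + 80 = 350
  stock rod 3: 120 + 120 + 110 = 350
  stock rod 4: 120 + 110 + 90 = 320
  stock rod 5: 70 + 60 + 50 = 180
This matches the lower bound, so 5 is optimal.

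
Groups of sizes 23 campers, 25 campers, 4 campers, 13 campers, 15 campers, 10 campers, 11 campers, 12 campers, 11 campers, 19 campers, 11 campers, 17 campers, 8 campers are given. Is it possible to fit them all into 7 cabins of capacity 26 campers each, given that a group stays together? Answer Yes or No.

Total = 179 campers; ⌈179/26⌉ = 7.
The bound of 7 does not rule out 7, but exhaustive search shows no assignment into 7 cabins of capacity 26 campers exists — the minimum is 8.

No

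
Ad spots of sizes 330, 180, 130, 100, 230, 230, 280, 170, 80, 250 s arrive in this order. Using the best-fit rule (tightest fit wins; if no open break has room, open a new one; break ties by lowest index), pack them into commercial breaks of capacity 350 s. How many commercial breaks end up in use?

  330 → break 1 (new)  [load 330/350]
  180 → break 2 (new)  [load 180/350]
  130 → break 2  [load 310/350]
  100 → break 3 (new)  [load 100/350]
  230 → break 3  [load 330/350]
  230 → break 4 (new)  [load 230/350]
  280 → break 5 (new)  [load 280/350]
  170 → break 6 (new)  [load 170/350]
  80 → break 4  [load 310/350]
  250 → break 7 (new)  [load 250/350]
7 commercial breaks opened.

7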